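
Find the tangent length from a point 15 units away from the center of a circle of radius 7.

The tangent, radius, and line from the external point to the center form a right triangle.
The right angle is where the tangent meets the radius.
By the Pythagorean theorem: tangent² + 7² = 15²
tangent² = 225 - 49 = 176
tangent = 4*sqrt(11)

4*sqrt(11)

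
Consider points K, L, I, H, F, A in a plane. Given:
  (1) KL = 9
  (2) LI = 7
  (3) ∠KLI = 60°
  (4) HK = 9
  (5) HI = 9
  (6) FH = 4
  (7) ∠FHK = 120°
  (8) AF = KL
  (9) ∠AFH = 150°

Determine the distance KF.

Step 1: By the law of cosines on triangle KHF: KF² = 9² + 4² − 2·9·4·cos(120°) = 133, so KF = √133.

Therefore, the length of KF = √133.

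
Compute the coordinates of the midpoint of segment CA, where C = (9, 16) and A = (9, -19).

The midpoint is the point halfway along the segment.
Move half the horizontal distance: 9 + (9 - 9)/2 = 9 + 0/2 = 9
Move half the vertical distance: 16 + (-19 - 16)/2 = 16 + -35/2 = -3/2
Midpoint = (9, -3/2)

(9, -3/2)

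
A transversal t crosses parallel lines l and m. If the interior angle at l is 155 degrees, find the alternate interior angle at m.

Alternate interior angles are equal: 155 degrees.

155 degrees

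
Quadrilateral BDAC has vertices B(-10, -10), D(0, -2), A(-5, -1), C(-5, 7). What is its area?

Shoelace: sum of cross terms = 90, Area = (1/2)|90| = 45

45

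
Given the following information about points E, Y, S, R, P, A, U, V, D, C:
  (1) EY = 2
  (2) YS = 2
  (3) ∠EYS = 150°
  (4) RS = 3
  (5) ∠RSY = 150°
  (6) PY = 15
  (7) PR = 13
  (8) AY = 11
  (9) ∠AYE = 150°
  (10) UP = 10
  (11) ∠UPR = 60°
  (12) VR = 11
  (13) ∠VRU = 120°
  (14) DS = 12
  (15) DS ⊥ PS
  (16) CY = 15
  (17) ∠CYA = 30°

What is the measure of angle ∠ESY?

Step 1: By the law of cosines on triangle SYE: SE² = 2² + 2² − 2·2·2·cos(150°) = 14.93, so SE ≈ 3.86.
Step 2: By the inverse law of cosines on triangle ESY: cos(∠ESY) = (3.86² + 2² − 2²) / (2·3.86·2) = 14.93/15.45 = 0.9659, so ∠ESY = 15°.

Therefore, the measure of angle ∠ESY = 15°.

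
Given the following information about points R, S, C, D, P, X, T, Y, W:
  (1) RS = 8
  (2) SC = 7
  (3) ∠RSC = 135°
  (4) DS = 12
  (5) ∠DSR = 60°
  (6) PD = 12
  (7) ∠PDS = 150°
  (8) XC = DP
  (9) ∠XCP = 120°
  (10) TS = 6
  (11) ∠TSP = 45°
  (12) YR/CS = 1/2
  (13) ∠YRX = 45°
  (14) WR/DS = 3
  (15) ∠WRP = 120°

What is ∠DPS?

Step 1: By the law of cosines on triangle PDS: PS² = 12² + 12² − 2·12·12·cos(150°) = 537.42, so PS ≈ 23.18.
Step 2: By the inverse law of cosines on triangle DPS: cos(∠DPS) = (12² + 23.18² − 12²) / (2·12·23.18) = 537.42/556.37 = 0.9659, so ∠DPS = 15°.

Therefore, the measure of angle ∠DPS = 15°.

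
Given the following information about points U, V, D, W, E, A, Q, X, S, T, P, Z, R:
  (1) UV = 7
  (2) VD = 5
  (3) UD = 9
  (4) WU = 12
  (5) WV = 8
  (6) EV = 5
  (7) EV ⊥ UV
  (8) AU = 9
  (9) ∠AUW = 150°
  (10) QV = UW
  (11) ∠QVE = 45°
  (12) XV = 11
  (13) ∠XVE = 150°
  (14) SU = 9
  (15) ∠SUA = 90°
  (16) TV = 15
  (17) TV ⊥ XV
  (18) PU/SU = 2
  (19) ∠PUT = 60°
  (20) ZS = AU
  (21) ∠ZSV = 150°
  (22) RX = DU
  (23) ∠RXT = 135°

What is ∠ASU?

Step 1: By the law of cosines on triangle SUA: SA² = 9² + 9² − 2·9·9·cos(90°) = 162, so SA = 9·√2.
Step 2: By the inverse law of cosines on triangle ASU: cos(∠ASU) = ((9·√2)² + 9² − 9²) / (2·9·√2·9) = 162/229.1 = 0.7071, so ∠ASU = 45°.

Therefore, the measure of angle ∠ASU = 45°.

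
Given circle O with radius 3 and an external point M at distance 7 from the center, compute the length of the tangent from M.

The tangent, radius, and line from the external point to the center form a right triangle.
The right angle is where the tangent meets the radius.
By the Pythagorean theorem: tangent² + 3² = 7²
tangent² = 49 - 9 = 40
tangent = 2*sqrt(10)

2*sqrt(10)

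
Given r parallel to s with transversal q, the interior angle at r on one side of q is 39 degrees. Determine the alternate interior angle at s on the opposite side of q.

Alternate interior angles lie on opposite sides of the transversal, between the parallel lines.
By the alternate interior angle theorem, they are equal: 39 degrees.

39 degrees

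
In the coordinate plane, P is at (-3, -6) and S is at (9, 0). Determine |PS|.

The horizontal distance is |9 - -3| = 12 and the vertical distance is |0 - -6| = 6.
By the Pythagorean theorem, d = sqrt(12^2 + 6^2) = sqrt(180) = 6*sqrt(5).

6*sqrt(5)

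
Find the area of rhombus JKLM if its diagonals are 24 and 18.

Area = (24 * 18) / 2 = 432 / 2 = 216

216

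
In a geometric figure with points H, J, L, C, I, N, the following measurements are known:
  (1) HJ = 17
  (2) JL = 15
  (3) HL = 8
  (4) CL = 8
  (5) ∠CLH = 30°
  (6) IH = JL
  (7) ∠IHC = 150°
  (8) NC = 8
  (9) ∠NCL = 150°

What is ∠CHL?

Step 1: By the law of cosines on triangle HLC: HC² = 8² + 8² − 2·8·8·cos(30°) = 17.15, so HC ≈ 4.14.
Step 2: By the inverse law of cosines on triangle CHL: cos(∠CHL) = (4.14² + 8² − 8²) / (2·4.14·8) = 17.15/66.26 = 0.2588, so ∠CHL = 75°.

Therefore, the measure of angle ∠CHL = 75°.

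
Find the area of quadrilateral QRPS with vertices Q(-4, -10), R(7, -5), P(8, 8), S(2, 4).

Shoelace: sum of cross terms = 198, Area = (1/2)|198| = 99

99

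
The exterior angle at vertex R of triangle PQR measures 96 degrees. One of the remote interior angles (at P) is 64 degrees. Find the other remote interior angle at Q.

By the exterior angle theorem: exterior angle = sum of remote interior angles.
96 = 64 + angle Q
angle Q = 96 - 64 = 32 degrees

32 degrees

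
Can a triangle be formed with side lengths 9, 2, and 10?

Check all three triangle inequalities:
9 + 2 = 11 > 10 ✓
9 + 10 = 19 > 2 ✓
2 + 10 = 12 > 9 ✓
All conditions hold, so these sides form a valid triangle.

Yes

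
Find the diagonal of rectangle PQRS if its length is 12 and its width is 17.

A rectangle's diagonal splits it into two right triangles, with the diagonal as the hypotenuse.
By the Pythagorean theorem, d^2 = 12^2 + 17^2 = 433.
Therefore d = sqrt(433).

sqrt(433)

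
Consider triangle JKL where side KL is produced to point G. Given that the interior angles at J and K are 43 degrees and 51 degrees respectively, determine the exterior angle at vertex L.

Exterior angle = 43 + 51 = 94 degrees (exterior angle theorem).

94 degrees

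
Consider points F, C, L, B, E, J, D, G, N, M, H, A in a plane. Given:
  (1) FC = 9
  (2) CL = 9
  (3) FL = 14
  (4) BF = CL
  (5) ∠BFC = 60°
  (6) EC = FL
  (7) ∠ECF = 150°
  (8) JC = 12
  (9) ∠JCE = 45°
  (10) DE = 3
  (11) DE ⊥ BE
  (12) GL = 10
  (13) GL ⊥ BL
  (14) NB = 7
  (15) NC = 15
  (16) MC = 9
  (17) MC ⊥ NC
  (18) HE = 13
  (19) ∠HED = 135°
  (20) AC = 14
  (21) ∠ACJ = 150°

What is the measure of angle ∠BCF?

From the given relations: BF = CL = 9.
Step 1: By the law of cosines on triangle CFB: CB² = 9² + 9² − 2·9·9·cos(60°) = 81, so CB = 9.
Step 2: By the inverse law of cosines on triangle BCF: cos(∠BCF) = (9² + 9² − 9²) / (2·9·9) = 81/162 = 0.5, so ∠BCF = 60°.

Therefore, the measure of angle ∠BCF = 60°.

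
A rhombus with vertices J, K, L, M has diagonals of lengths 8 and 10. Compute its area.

Area of a rhombus = (d1 * d2) / 2
Area = (8 * 10) / 2
Area = 80 / 2
Area = 40

40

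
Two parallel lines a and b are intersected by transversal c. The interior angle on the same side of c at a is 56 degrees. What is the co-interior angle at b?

Co-interior angles sum to 180: 180 - 56 = 124 degrees.

124 degrees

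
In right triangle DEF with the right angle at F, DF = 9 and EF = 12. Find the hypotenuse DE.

DE = sqrt(9^2 + 12^2) = sqrt(225) = 15

15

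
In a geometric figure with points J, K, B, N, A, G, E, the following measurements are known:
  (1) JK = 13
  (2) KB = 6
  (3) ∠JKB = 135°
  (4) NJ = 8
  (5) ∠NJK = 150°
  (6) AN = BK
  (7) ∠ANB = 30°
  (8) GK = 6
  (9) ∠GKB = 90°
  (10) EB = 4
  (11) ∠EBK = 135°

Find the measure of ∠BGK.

Step 1: By the law of cosines on triangle GKB: GB² = 6² + 6² − 2·6·6·cos(90°) = 72, so GB = 6·√2.
Step 2: By the inverse law of cosines on triangle BGK: cos(∠BGK) = ((6·√2)² + 6² − 6²) / (2·6·√2·6) = 72/101.82 = 0.7071, so ∠BGK = 45°.

Therefore, the measure of angle ∠BGK = 45°.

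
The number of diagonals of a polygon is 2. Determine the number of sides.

Using d = n(n - 3)/2, we solve 2 = n(n - 3)/2.
So n(n - 3) = 4.
Testing n = 4: 4 * 1 = 4 = 4. Correct.
The polygon has 4 sides.

4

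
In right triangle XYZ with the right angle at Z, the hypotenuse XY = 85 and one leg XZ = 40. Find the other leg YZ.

Rearranging the Pythagorean theorem to solve for the unknown leg:
leg^2 = hypotenuse^2 - known_leg^2 = 7225 - 1600 = 5625
leg = sqrt(5625) = 75.

75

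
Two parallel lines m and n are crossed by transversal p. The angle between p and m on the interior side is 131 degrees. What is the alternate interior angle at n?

Alternate interior angles lie on opposite sides of the transversal, between the parallel lines.
By the alternate interior angle theorem, they are equal: 131 degrees.

131 degrees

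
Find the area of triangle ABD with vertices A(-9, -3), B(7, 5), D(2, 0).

Using the Shoelace formula for a triangle:
Area = (1/2)|x0(y1 - y2) + x1(y2 - y0) + x2(y0 - y1)|
Area = (1/2)|-9(5 - 0) + 7(0 - -3) + 2(-3 - 5)|
Area = (1/2)|-45 + 21 + -16|
Area = (1/2)|-40|
Area = (1/2)(40)
Area = 20

20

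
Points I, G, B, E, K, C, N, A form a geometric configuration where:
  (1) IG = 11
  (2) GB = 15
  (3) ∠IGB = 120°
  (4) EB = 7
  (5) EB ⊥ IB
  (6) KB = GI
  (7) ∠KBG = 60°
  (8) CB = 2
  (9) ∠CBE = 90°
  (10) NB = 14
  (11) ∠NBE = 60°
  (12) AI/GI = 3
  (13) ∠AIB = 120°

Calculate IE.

Step 1: By the law of cosines on triangle BGI: BI² = 15² + 11² − 2·15·11·cos(120°) = 511, so BI ≈ 22.61.
Step 2: By the law of cosines on triangle IBE: IE² = 22.61² + 7² − 2·22.61·7·cos(90°) = 560, so IE = 4·√35.

Therefore, the length of IE = 4·√35.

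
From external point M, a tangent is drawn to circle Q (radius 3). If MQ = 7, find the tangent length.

The tangent, radius, and line from the external point to the center form a right triangle.
The right angle is where the tangent meets the radius.
By the Pythagorean theorem: tangent² + 3² = 7²
tangent² = 49 - 9 = 40
tangent = 2*sqrt(10)

2*sqrt(10)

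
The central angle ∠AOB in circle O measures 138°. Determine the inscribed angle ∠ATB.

An inscribed angle intercepts an arc from a point on the circle, while the central angle intercepts the same arc from the center.
The inscribed angle is always half the central angle: 138° / 2 = 69°.

69°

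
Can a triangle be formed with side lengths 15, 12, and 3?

No.
The triangle inequality is violated: 12 + 3 = 15 ≤ 15.
These lengths cannot form a triangle.

No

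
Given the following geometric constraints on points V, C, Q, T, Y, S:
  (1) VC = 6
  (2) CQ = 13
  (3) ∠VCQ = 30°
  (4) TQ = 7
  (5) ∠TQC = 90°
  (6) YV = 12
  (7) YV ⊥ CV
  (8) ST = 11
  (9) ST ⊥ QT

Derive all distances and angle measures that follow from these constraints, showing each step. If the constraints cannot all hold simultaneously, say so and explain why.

The constraints are consistent.

Step 1: From VC = 6, CQ = 13, and ∠VCQ = 30°, by the law of cosines:
  VQ² = VC² + CQ² - 2·VC·CQ·cos(30°) = 36 + 169 - 135.1 = 69.9
  VQ ≈ 8.36

Step 2: From CQ = 13, QT = 7, and ∠CQT = 90°, by the law of cosines:
  CT² = CQ² + QT² - 2·CQ·QT·cos(90°) = 169 + 49 - 0 = 218
  CT ≈ 14.76

Step 3: From CV = 6, VY = 12, and ∠CVY = 90°, by the law of cosines:
  CY² = CV² + VY² - 2·CV·VY·cos(90°) = 36 + 144 - 0 = 180
  CY = 6·√5

Step 4: From QT = 7, TS = 11, and ∠QTS = 90°, by the law of cosines:
  QS² = QT² + TS² - 2·QT·TS·cos(90°) = 49 + 121 - 0 = 170
  QS = √170

Step 5: From VC = 6, VQ = 8.36, CQ = 13, by the inverse law of cosines:
  cos(∠CVQ) = (VC² + VQ² - CQ²) / (2·VC·VQ)
  ∠CVQ = 128.97°

Step 6: From CQ = 13, CT = 14.76, QT = 7, by the inverse law of cosines:
  cos(∠QCT) = (CQ² + CT² - QT²) / (2·CQ·CT)
  ∠QCT = 28.3°

Step 7: From CV = 6, CY = 6·√5, VY = 12, by the inverse law of cosines:
  cos(∠VCY) = (CV² + CY² - VY²) / (2·CV·CY)
  ∠VCY = 63.43°

Step 8: From QC = 13, QV = 8.36, CV = 6, by the inverse law of cosines:
  cos(∠CQV) = (QC² + QV² - CV²) / (2·QC·QV)
  ∠CQV = 21.03°

Step 9: From QS = √170, QT = 7, ST = 11, by the inverse law of cosines:
  cos(∠SQT) = (QS² + QT² - ST²) / (2·QS·QT)
  ∠SQT = 57.53°

Step 10: From TC = 14.76, TQ = 7, CQ = 13, by the inverse law of cosines:
  cos(∠CTQ) = (TC² + TQ² - CQ²) / (2·TC·TQ)
  ∠CTQ = 61.7°

Step 11: From YC = 6·√5, YV = 12, CV = 6, by the inverse law of cosines:
  cos(∠CYV) = (YC² + YV² - CV²) / (2·YC·YV)
  ∠CYV = 26.57°

Step 12: From SQ = √170, ST = 11, QT = 7, by the inverse law of cosines:
  cos(∠QST) = (SQ² + ST² - QT²) / (2·SQ·ST)
  ∠QST = 32.47°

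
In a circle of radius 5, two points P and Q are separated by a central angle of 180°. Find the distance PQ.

Drop a perpendicular from the center to the chord, bisecting both the chord and the central angle.
Each half-chord = r sin(θ/2) = 5 sin(90°).
The full chord = 2 × 5 × sin(90°) = 10.

10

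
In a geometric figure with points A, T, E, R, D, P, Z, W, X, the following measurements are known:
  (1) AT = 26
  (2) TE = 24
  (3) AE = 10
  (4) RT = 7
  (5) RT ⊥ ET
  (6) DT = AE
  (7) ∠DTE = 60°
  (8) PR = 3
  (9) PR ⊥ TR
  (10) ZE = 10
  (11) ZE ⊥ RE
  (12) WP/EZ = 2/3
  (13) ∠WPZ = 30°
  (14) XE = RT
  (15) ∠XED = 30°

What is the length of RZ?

Step 1: By the law of cosines on triangle ETR: ER² = 24² + 7² − 2·24·7·cos(90°) = 625, so ER = 25.
Step 2: By the law of cosines on triangle REZ: RZ² = 25² + 10² − 2·25·10·cos(90°) = 725, so RZ = 5·√29.

Therefore, the length of RZ = 5·√29.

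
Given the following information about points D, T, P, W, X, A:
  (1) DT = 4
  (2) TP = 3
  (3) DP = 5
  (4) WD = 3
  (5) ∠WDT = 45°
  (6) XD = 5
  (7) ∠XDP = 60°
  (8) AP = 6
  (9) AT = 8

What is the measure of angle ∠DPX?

Step 1: By the law of cosines on triangle PDX: PX² = 5² + 5² − 2·5·5·cos(60°) = 25, so PX = 5.
Step 2: By the inverse law of cosines on triangle DPX: cos(∠DPX) = (5² + 5² − 5²) / (2·5·5) = 25/50 = 0.5, so ∠DPX = 60°.

Therefore, the measure of angle ∠DPX = 60°.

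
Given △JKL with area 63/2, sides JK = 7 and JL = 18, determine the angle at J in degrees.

Area = (1/2) * a * b * sin(C)
sin(C) = 2 * Area / (a * b)
sin(C) = 2 * 63/2 / (7 * 18)
sin(C) = 1/2
C = arcsin(1/2) = 30°
Since sin(180° - C) = sin(C), the obtuse angle 150° gives the same area, so C = 30° or C = 150°.

30° or 150°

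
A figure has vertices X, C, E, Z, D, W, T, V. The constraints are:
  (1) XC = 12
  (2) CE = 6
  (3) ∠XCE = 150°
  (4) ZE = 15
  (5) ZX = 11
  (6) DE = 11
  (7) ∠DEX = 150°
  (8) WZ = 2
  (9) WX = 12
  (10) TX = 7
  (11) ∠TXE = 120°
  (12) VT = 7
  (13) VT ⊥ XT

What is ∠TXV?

Step 1: By the law of cosines on triangle XTV: XV² = 7² + 7² − 2·7·7·cos(90°) = 98, so XV = 7·√2.
Step 2: By the inverse law of cosines on triangle TXV: cos(∠TXV) = (7² + (7·√2)² − 7²) / (2·7·7·√2) = 98/138.59 = 0.7071, so ∠TXV = 45°.

Therefore, the measure of angle ∠TXV = 45°.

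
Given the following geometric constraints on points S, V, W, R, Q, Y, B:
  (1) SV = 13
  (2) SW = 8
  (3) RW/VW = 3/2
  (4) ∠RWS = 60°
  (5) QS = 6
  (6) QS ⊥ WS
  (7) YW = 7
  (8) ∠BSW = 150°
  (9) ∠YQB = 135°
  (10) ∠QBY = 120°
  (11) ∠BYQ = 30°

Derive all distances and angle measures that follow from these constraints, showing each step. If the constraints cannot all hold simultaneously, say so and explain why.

These constraints are not satisfiable: (9), (10) and (11) are the three interior angles of triangle YQB, which must sum to 180°, but 135° + 120° + 30° = 285°. No planar figure meets all of them, so nothing further can be derived.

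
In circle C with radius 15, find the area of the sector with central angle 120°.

Sector area = π(15²)(1/3) = 75*pi

75*pi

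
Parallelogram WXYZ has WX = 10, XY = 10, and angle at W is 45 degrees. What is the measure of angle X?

Opposite sides of a parallelogram are parallel, so consecutive angles form co-interior angles on a transversal.
Co-interior angles sum to 180°, giving angle X = 180 - 45 = 135 degrees.

135 degrees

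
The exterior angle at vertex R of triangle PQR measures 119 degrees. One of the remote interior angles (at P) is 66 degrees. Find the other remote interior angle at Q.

By the exterior angle theorem: exterior angle = sum of remote interior angles.
119 = 66 + angle Q
angle Q = 119 - 66 = 53 degrees

53 degrees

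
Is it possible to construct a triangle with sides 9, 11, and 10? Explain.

Sort the sides: 9, 10, 11.
It suffices to check that the sum of the two smallest exceeds the largest:
9 + 10 = 19 > 11. ✓
Yes, a valid triangle can be formed.

Yes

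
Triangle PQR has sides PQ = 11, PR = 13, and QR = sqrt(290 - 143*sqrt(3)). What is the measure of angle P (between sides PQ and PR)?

cos(P) = (11² + 13² - (sqrt(290 - 143*sqrt(3)))²) / (2 × 11 × 13) = sqrt(3)/2, so P = arccos(sqrt(3)/2) = 30°.

30°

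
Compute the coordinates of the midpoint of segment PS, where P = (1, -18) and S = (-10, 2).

The midpoint is the point halfway along the segment.
Move half the horizontal distance: 1 + (-10 - 1)/2 = 1 + -11/2 = -9/2
Move half the vertical distance: -18 + (2 - -18)/2 = -18 + 20/2 = -8
Midpoint = (-9/2, -8)

(-9/2, -8)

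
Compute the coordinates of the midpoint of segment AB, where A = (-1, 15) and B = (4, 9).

The midpoint is the point halfway along the segment.
Move half the horizontal distance: -1 + (4 - -1)/2 = -1 + 5/2 = 3/2
Move half the vertical distance: 15 + (9 - 15)/2 = 15 + -6/2 = 12
Midpoint = (3/2, 12)

(3/2, 12)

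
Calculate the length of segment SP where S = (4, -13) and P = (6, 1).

The horizontal distance is |6 - 4| = 2 and the vertical distance is |1 - -13| = 14.
By the Pythagorean theorem, d = sqrt(2^2 + 14^2) = sqrt(200) = 10*sqrt(2).

10*sqrt(2)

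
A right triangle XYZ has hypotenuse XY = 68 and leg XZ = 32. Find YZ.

Rearranging the Pythagorean theorem to solve for the unknown leg:
leg^2 = hypotenuse^2 - known_leg^2 = 4624 - 1024 = 3600
leg = sqrt(3600) = 60.

60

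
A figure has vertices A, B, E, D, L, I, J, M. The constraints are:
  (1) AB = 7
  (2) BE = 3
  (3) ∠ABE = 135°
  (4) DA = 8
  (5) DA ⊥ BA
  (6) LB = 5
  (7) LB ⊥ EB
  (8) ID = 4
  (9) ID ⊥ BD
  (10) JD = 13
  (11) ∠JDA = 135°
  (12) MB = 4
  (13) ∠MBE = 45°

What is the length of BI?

Step 1: By the law of cosines on triangle BAD: BD² = 7² + 8² − 2·7·8·cos(90°) = 113, so BD = √113.
Step 2: By the law of cosines on triangle BDI: BI² = √113² + 4² − 2·√113·4·cos(90°) = 129, so BI = √129.

Therefore, the length of BI = √129.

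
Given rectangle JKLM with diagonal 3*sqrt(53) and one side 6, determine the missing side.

b = sqrt(d^2 - a^2) = sqrt(477 - 36) = sqrt(441) = 21

21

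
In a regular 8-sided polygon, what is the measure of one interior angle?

Each interior angle of a regular n-gon is (n - 2) * 180 / n.
For n = 8: (8 - 2) * 180 / 8 = 1080/8 = 135 degrees.

135 degrees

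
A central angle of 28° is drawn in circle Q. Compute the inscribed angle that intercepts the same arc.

Inscribed angle = 28° / 2 = 14° (inscribed angle theorem).

14°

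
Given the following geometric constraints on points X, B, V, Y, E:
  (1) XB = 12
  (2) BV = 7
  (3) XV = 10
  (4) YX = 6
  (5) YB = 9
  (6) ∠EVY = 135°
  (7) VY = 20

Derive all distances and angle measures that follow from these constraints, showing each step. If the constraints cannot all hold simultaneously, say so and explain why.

These constraints are not satisfiable: by the triangle inequality in triangle XVY, (3) XV = 10 and (4) YX = 6 force VY ≤ 10 + 6 = 16, but (7) says VY = 20. No planar figure meets all of them, so nothing further can be derived.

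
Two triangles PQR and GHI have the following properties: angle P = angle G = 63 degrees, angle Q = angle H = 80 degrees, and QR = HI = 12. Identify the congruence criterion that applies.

The given information provides:
angle P = angle G = 63 degrees, angle Q = angle H = 80 degrees, and QR = HI = 12
This matches the AAS congruence theorem.
Two pairs of corresponding angles and a non-included side are equal (Angle-Angle-Side).

AAS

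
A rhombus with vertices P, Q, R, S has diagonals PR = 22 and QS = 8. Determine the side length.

Half-diagonals are 11 and 4. side = sqrt(11^2 + 4^2) = sqrt(137)

sqrt(137)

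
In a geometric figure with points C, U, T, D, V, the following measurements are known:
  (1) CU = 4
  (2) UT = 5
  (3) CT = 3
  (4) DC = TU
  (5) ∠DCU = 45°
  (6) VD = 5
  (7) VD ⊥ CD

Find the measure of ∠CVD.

From the given relations: DC = TU = 5.
Step 1: By the law of cosines on triangle VDC: VC² = 5² + 5² − 2·5·5·cos(90°) = 50, so VC = 5·√2.
Step 2: By the inverse law of cosines on triangle CVD: cos(∠CVD) = ((5·√2)² + 5² − 5²) / (2·5·√2·5) = 50/70.71 = 0.7071, so ∠CVD = 45°.

Therefore, the measure of angle ∠CVD = 45°.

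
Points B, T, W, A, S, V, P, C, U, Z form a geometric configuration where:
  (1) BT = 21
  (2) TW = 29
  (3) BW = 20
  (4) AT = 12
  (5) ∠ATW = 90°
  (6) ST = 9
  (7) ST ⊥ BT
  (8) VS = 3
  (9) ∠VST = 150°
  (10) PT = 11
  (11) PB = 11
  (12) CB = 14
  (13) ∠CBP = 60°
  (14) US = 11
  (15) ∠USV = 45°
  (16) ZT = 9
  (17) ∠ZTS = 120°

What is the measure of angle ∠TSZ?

Step 1: By the law of cosines on triangle STZ: SZ² = 9² + 9² − 2·9·9·cos(120°) = 243, so SZ = 9·√3.
Step 2: By the inverse law of cosines on triangle TSZ: cos(∠TSZ) = (9² + (9·√3)² − 9²) / (2·9·9·√3) = 243/280.59 = 0.866, so ∠TSZ = 30°.

Therefore, the measure of angle ∠TSZ = 30°.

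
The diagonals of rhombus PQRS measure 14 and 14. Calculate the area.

Area = (14 * 14) / 2 = 196 / 2 = 98

98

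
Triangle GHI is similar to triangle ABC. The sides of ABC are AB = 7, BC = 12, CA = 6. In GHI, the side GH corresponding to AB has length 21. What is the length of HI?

Similar triangles have proportional sides. Setting up the proportion:
GH / AB = HI / BC
21 / 7 = HI / 12
HI = 12 * 21 / 7 = 36.

36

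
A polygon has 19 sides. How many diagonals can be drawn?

Each of the 19 vertices connects to 16 non-adjacent vertices via diagonals.
Total connections = 19 × 16 = 304, but each diagonal is counted twice.
Number of diagonals = 304 / 2 = 152.

152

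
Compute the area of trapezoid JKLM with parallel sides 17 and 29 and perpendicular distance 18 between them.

A trapezoid's area equals the midsegment times the height.
The midsegment is (17 + 29) / 2 = 23.
Area = 23 * 18 = 414.

414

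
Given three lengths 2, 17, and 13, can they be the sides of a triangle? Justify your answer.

No.
The triangle inequality is violated: 2 + 13 = 15 ≤ 17.
These lengths cannot form a triangle.

No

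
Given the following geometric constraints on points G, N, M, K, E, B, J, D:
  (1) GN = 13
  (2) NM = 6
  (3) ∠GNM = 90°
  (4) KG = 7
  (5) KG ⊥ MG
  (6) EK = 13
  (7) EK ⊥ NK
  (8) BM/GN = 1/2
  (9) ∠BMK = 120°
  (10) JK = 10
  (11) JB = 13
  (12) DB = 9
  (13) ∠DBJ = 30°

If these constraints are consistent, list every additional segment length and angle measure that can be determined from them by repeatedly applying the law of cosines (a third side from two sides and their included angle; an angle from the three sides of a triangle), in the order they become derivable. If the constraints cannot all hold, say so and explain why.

The constraints are consistent. Derivable facts, in order:
After 1 step:
- GM ≈ 14.32
- JD ≈ 6.88
After 2 steps:
- MK ≈ 15.94
- ∠BDJ = 109.16°
- ∠BJD = 40.84°
- ∠GMN = 65.22°
- ∠MGN = 24.78°
After 3 steps:
- KB ≈ 20
- ∠GKM = 63.95°
- ∠GMK = 26.05°
After 4 steps:
- ∠BJK = 120.21°
- ∠BKJ = 34.18°
- ∠BKM = 16.35°
- ∠JBK = 25.6°
- ∠KBM = 43.65°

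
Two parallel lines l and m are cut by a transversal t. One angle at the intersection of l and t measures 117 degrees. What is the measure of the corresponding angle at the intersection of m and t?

When a transversal crosses parallel lines, angles in the same position at each intersection are called corresponding angles.
These are always equal, so the answer is 117 degrees.

117 degrees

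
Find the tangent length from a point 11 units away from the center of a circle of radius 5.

Let T be the point of tangency. Then OT ⊥ PT (radius ⊥ tangent).
In right triangle OTP: OP² = OT² + PT²
11² = 5² + PT²
PT² = 96, PT = 4*sqrt(6)

4*sqrt(6)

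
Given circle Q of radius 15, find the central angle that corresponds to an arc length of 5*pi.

θ = 360 × 5*pi / (2π × 15) = 60° (rearranging arc length formula).

60°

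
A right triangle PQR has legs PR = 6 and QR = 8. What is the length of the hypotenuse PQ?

PQ = sqrt(6^2 + 8^2) = sqrt(100) = 10

10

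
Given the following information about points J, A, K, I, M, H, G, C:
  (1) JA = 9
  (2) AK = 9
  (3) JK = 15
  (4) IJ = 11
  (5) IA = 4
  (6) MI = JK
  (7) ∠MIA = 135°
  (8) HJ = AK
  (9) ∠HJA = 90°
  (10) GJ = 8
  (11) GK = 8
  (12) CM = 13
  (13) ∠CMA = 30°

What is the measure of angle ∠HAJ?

From the given relations: HJ = AK = 9.
Step 1: By the law of cosines on triangle AJH: AH² = 9² + 9² − 2·9·9·cos(90°) = 162, so AH = 9·√2.
Step 2: By the inverse law of cosines on triangle HAJ: cos(∠HAJ) = ((9·√2)² + 9² − 9²) / (2·9·√2·9) = 162/229.1 = 0.7071, so ∠HAJ = 45°.

Therefore, the measure of angle ∠HAJ = 45°.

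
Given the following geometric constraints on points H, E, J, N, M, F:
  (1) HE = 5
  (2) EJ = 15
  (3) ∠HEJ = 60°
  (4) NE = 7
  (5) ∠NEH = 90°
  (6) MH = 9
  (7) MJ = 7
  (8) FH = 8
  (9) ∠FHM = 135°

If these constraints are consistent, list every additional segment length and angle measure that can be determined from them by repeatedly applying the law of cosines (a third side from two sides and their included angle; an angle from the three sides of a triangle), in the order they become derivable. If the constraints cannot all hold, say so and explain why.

The constraints are consistent. Derivable facts, in order:
After 1 step:
- HJ = 5·√7
- HN = √74
- MF ≈ 15.71
After 2 steps:
- ∠EHJ = 100.89°
- ∠EHN = 54.46°
- ∠EJH = 19.11°
- ∠ENH = 35.54°
- ∠FMH = 21.1°
- ∠HFM = 23.9°
- ∠HJM = 39.45°
- ∠HMJ = 110.92°
- ∠JHM = 29.62°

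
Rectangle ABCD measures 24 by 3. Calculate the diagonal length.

A rectangle's diagonal splits it into two right triangles, with the diagonal as the hypotenuse.
By the Pythagorean theorem, d^2 = 24^2 + 3^2 = 585.
Therefore d = sqrt(585) = 3*sqrt(65).

3*sqrt(65)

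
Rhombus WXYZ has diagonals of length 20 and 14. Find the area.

The diagonals of a rhombus divide it into four right triangles.
Each triangle has legs 20/ 2 = 10 and 14/2 = 7, so each has area (1/2)*10*7 = 35.
Four such triangles give total area = (d1 * d2) / 2 = 140.

140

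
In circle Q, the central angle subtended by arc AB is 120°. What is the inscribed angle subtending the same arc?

An inscribed angle intercepts an arc from a point on the circle, while the central angle intercepts the same arc from the center.
The inscribed angle is always half the central angle: 120° / 2 = 60°.

60°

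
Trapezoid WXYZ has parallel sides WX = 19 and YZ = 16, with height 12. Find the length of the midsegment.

The midsegment of a trapezoid = (base1 + base2) / 2
midsegment = (19 + 16) / 2
midsegment = 35 / 2
midsegment = 35/2

35/2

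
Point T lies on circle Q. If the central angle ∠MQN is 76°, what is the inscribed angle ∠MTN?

By the inscribed angle theorem, the inscribed angle is half the central angle.
Inscribed angle = 76° / 2 = 38°

38°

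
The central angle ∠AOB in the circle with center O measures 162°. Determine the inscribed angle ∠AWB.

By the inscribed angle theorem, the inscribed angle is half the central angle.
Inscribed angle = 162° / 2 = 81°

81°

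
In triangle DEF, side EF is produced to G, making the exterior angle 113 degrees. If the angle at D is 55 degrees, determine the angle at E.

angle E = 113 - 55 = 58 degrees (exterior angle theorem).

58 degrees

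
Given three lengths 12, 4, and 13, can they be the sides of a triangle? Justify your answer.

Yes.
The triangle inequality requires that the sum of any two sides exceeds the third.
Here 4 + 12 = 16 > 13, so the condition is met.

Yes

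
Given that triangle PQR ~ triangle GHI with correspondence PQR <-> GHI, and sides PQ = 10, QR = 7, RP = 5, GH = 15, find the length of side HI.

Similar triangles have proportional sides. Setting up the proportion:
GH / PQ = HI / QR
15 / 10 = HI / 7
HI = 7 * 15 / 10 = 21/2.

21/2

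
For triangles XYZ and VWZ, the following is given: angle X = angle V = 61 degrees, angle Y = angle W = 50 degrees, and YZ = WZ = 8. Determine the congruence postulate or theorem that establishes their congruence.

The given information matches AAS: Two pairs of corresponding angles and a non-included side are equal (Angle-Angle-Side).

AAS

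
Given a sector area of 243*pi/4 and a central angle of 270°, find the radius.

r² = 360 × 243*pi/4 / (π × 270) = 81, so r = 9.

9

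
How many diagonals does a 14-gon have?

Total line segments between 14 vertices = C(14,2) = 91.
Subtract the 14 sides: 91 - 14 = 77 diagonals.

77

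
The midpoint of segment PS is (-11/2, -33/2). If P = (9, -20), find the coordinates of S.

Using the midpoint formula: M = ((x1 + x2)/2, (y1 + y2)/2)
We know M = (-11/2, -33/2) and P = (9, -20)
For x: -11/2 = (9 + x2)/2, so x2 = 2*-11/2 - 9 = -20
For y: -33/2 = (-20 + y2)/2, so y2 = 2*-33/2 - -20 = -13
S = (-20, -13)

(-20, -13)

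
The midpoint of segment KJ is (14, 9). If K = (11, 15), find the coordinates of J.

Using the midpoint formula: M = ((x1 + x2)/2, (y1 + y2)/2)
We know M = (14, 9) and K = (11, 15)
For x: 14 = (11 + x2)/2, so x2 = 2*14 - 11 = 17
For y: 9 = (15 + y2)/2, so y2 = 2*9 - 15 = 3
J = (17, 3)

(17, 3)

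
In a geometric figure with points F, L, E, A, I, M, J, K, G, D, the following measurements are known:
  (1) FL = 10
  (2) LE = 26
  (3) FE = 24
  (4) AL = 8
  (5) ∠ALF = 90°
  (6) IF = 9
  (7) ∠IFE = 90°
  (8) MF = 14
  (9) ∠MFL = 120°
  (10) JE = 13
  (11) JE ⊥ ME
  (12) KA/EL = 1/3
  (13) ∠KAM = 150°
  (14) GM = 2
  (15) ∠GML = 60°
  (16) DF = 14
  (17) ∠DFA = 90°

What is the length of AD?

Step 1: By the law of cosines on triangle FLA: FA² = 10² + 8² − 2·10·8·cos(90°) = 164, so FA = 2·√41.
Step 2: By the law of cosines on triangle AFD: AD² = (2·√41)² + 14² − 2·2·√41·14·cos(90°) = 360, so AD = 6·√10.

Therefore, the length of AD = 6·√10.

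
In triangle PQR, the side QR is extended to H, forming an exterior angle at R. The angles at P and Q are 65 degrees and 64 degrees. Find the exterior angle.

Exterior angle = 65 + 64 = 129 degrees (exterior angle theorem).

129 degrees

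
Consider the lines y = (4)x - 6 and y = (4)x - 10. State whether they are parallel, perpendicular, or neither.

Slope of line 1: m1 = 4
Slope of line 2: m2 = 4
m1 = m2, so the lines are parallel.

Parallel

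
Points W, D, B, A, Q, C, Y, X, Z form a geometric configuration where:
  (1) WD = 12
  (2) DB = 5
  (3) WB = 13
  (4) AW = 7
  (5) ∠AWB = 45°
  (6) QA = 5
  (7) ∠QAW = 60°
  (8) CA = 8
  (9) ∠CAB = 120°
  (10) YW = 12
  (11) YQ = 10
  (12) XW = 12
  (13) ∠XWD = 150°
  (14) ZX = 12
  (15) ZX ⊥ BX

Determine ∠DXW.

Step 1: By the law of cosines on triangle XWD: XD² = 12² + 12² − 2·12·12·cos(150°) = 537.42, so XD ≈ 23.18.
Step 2: By the inverse law of cosines on triangle DXW: cos(∠DXW) = (23.18² + 12² − 12²) / (2·23.18·12) = 537.42/556.37 = 0.9659, so ∠DXW = 15°.

Therefore, the measure of angle ∠DXW = 15°.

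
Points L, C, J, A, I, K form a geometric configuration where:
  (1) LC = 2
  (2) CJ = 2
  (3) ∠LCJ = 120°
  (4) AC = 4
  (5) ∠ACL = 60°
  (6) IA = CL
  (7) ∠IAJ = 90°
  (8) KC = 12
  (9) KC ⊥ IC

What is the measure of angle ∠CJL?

Step 1: By the law of cosines on triangle JCL: JL² = 2² + 2² − 2·2·2·cos(120°) = 12, so JL = 2·√3.
Step 2: By the inverse law of cosines on triangle CJL: cos(∠CJL) = (2² + (2·√3)² − 2²) / (2·2·2·√3) = 12/13.86 = 0.866, so ∠CJL = 30°.

Therefore, the measure of angle ∠CJL = 30°.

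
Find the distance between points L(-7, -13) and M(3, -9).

The horizontal distance is |3 - -7| = 10 and the vertical distance is |-9 - -13| = 4.
By the Pythagorean theorem, d = sqrt(10^2 + 4^2) = sqrt(116) = 2*sqrt(29).

2*sqrt(29)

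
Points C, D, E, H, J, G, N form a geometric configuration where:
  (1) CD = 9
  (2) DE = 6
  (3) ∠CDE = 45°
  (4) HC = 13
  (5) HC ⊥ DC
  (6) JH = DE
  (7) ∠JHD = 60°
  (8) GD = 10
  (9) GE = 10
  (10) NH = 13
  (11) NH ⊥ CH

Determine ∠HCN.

Step 1: By the law of cosines on triangle CHN: CN² = 13² + 13² − 2·13·13·cos(90°) = 338, so CN = 13·√2.
Step 2: By the inverse law of cosines on triangle HCN: cos(∠HCN) = (13² + (13·√2)² − 13²) / (2·13·13·√2) = 338/478 = 0.7071, so ∠HCN = 45°.

Therefore, the measure of angle ∠HCN = 45°.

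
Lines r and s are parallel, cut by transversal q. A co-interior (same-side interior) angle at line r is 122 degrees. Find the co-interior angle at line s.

Co-interior angles (same-side interior) formed by parallel lines and a transversal are supplementary (sum to 180 degrees).
The given angle is 122 degrees.
The co-interior angle = 180 - 122 = 58 degrees.

58 degrees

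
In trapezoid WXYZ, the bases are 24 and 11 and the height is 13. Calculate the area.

A trapezoid's area equals the midsegment times the height.
The midsegment is (24 + 11) / 2 = 35/2.
Area = 35/2 * 13 = 455/2.

455/2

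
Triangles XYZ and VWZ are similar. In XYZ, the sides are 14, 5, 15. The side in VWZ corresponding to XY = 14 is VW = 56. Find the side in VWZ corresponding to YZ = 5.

Since the triangles are similar, the ratio of corresponding sides is constant.
Scale factor k = VW / XY = 56 / 14 = 4
WZ = k * YZ = 4 * 5 = 20

20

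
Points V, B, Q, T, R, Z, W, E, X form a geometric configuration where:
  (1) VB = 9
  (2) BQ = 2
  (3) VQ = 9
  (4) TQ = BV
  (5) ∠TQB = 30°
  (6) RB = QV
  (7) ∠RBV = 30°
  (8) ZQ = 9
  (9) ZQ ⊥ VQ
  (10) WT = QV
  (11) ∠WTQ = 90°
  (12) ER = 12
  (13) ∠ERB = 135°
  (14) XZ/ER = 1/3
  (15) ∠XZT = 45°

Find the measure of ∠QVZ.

Step 1: By the law of cosines on triangle VQZ: VZ² = 9² + 9² − 2·9·9·cos(90°) = 162, so VZ = 9·√2.
Step 2: By the inverse law of cosines on triangle QVZ: cos(∠QVZ) = (9² + (9·√2)² − 9²) / (2·9·9·√2) = 162/229.1 = 0.7071, so ∠QVZ = 45°.

Therefore, the measure of angle ∠QVZ = 45°.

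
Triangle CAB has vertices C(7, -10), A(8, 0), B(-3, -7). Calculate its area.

Shoelace: Area = (1/2)|7(0--7) + 8(-7--10) + -3(-10-0)| = (1/2)(103) = 103/2

103/2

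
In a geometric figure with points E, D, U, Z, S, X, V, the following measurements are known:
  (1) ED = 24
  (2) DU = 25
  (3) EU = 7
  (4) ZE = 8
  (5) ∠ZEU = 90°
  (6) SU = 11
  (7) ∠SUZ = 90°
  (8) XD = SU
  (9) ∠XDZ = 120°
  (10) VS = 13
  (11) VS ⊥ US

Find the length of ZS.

Step 1: By the law of cosines on triangle UEZ: UZ² = 7² + 8² − 2·7·8·cos(90°) = 113, so UZ = √113.
Step 2: By the law of cosines on triangle ZUS: ZS² = √113² + 11² − 2·√113·11·cos(90°) = 234, so ZS = 3·√26.

Therefore, the length of ZS = 3·√26.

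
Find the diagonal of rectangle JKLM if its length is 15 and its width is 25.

d = sqrt(15^2 + 25^2) = sqrt(850) = 5*sqrt(34)

5*sqrt(34)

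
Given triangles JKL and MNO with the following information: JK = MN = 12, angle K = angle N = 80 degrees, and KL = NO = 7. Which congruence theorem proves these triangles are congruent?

The given information matches SAS: Two pairs of corresponding sides and the included angle are equal (Side-Angle-Side).

SAS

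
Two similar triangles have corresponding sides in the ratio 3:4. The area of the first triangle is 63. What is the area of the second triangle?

For similar figures, the area ratio equals the square of the side ratio.
Side ratio (the first triangle to the second triangle) = 3:4, so area ratio = 3^2:4^2 = 9:16.
If the area of the first triangle is 63, then the area of the second triangle = 63 * (16/9) = 112.

112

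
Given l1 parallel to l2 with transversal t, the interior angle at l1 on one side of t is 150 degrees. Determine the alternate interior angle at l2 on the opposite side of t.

Alternate interior angles are equal: 150 degrees.

150 degrees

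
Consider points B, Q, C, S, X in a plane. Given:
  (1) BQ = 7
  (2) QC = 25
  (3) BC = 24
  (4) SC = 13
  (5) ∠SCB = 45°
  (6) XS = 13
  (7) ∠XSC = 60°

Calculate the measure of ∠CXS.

Step 1: By the law of cosines on triangle XSC: XC² = 13² + 13² − 2·13·13·cos(60°) = 169, so XC = 13.
Step 2: By the inverse law of cosines on triangle CXS: cos(∠CXS) = (13² + 13² − 13²) / (2·13·13) = 169/338 = 0.5, so ∠CXS = 60°.

Therefore, the measure of angle ∠CXS = 60°.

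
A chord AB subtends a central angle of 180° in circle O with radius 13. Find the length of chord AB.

Chord length = 2r sin(θ/2)
= 2 × 13 × sin(180°/2)
= 2 × 13 × sin(90°)
= 26

26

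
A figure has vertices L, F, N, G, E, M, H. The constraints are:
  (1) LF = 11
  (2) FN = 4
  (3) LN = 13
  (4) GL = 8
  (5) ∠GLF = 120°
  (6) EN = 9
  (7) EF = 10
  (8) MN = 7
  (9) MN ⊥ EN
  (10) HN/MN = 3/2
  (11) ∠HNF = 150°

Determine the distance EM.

Step 1: By the law of cosines on triangle ENM: EM² = 9² + 7² − 2·9·7·cos(90°) = 130, so EM = √130.

Therefore, the length of EM = √130.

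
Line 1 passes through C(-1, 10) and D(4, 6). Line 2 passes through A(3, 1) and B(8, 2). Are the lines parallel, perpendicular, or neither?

Slope of line 1: m1 = (6 - 10)/(4 - -1) = -4/5 = -4/5
Slope of line 2: m2 = (2 - 1)/(8 - 3) = 1/5 = 1/5
m1 != m2 (-4/5 != 1/5), so not parallel.
m1 * m2 = (-4/5) * (1/5) = -4/25 != -1, so not perpendicular.
The lines are neither parallel nor perpendicular.

Neither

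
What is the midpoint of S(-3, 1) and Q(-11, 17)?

The midpoint is the point halfway along the segment.
Move half the horizontal distance: -3 + (-11 - -3)/2 = -3 + -8/2 = -7
Move half the vertical distance: 1 + (17 - 1)/2 = 1 + 16/2 = 9
Midpoint = (-7, 9)

(-7, 9)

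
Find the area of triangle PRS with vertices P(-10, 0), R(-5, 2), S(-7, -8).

The Shoelace formula computes the area from vertex coordinates by summing cross products.
For vertices (-10,0), (-5,2), (-7,-8):
Signed sum = -10*2 - -5*0 + -5*-8 - -7*2 + -7*0 - -10*-8
= -20 + 54 + -80 = -46
Area = (1/2)|-46| = 23.

23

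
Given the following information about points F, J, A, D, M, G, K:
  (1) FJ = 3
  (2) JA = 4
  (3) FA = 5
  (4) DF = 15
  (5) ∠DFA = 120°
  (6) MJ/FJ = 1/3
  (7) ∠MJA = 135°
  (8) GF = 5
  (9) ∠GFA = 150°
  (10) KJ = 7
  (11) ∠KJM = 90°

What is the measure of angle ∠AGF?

Step 1: By the law of cosines on triangle GFA: GA² = 5² + 5² − 2·5·5·cos(150°) = 93.3, so GA ≈ 9.66.
Step 2: By the inverse law of cosines on triangle AGF: cos(∠AGF) = (9.66² + 5² − 5²) / (2·9.66·5) = 93.3/96.59 = 0.9659, so ∠AGF = 15°.

Therefore, the measure of angle ∠AGF = 15°.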